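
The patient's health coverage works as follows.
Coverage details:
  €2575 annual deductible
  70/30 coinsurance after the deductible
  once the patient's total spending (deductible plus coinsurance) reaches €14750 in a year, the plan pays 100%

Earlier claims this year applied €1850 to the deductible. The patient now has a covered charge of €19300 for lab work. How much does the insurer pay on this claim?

€1850 of the €2575 deductible is already met, leaving €725.
The remaining €18575 (= €19300 − €725) moves to coinsurance.
Patient's 30% share of €18575 is €5572.50.
So the patient owes €725 + €5572.50 = €6297.50 before any cap.
Total out-of-pocket so far would be €1850 + €6297.50 = €8147.50, below the €14750 cap — no reduction.
The insurer covers the remainder: €19300 − €6297.50 = €13002.50.

€13002.50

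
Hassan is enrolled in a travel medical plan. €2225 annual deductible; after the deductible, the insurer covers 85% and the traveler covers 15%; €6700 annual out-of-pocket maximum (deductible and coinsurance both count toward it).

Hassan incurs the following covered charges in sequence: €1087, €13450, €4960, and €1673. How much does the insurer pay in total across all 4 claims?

€16103.25

Claim 1 — €1087: entire amount goes to the deductible. Traveler owes €1087 (running OOP €1087). Insurer: €1087 − €1087 = €0.
Claim 2 — €13450: €1138 finishes the deductible; €12312 goes to coinsurance; coinsurance €12312 × 15% = €1846.80. Traveler owes €2984.80 (running OOP €4071.80). Insurer: €13450 − €2984.80 = €10465.20.
Claim 3 — €4960: deductible already satisfied, so traveler's share is 15% × €4960 = €744. Traveler pays €744; OOP now €4815.80. Insurer: €4960 − €744 = €4216.
Claim 4 — €1673: 15% coinsurance on €1673 = €250.95. Traveler owes €250.95 (running OOP €5066.75). Insurer: €1673 − €250.95 = €1422.05.
Insurer total: €0 + €10465.20 + €4216 + €1422.05 = €16103.25.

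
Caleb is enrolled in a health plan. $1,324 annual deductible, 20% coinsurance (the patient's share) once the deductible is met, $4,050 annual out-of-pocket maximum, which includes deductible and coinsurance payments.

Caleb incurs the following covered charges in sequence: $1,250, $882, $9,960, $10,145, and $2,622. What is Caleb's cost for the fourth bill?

Claim 1 — $1,250: all of it applies to the deductible. Patient pays $1,250; OOP now $1,250.
Claim 2 — $882: $74 to deductible, leaving $808; 20% of $808 = $161.60. Cost to patient: $235.60. OOP to date $1,485.60.
Claim 3 — $9,960: deductible met; 20% of $9,960 = $1,992. Patient owes $1,992 (running OOP $3,477.60).
Claim 4 — $10,145: deductible met; 20% of $10,145 = $2,029. OOP would hit $5,506.60 > $4,050, so the cap limits the patient to $4,050 − $3,477.60 = $572.40.

$572.40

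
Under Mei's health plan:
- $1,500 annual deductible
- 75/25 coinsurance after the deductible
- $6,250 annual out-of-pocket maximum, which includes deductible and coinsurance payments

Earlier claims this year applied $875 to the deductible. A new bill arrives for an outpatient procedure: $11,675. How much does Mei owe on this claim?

$875 of the $1,500 deductible is already met, leaving $625.
After the $625 deductible portion, $11,675 − $625 = $11,050 is subject to coinsurance.
Coinsurance: $11,050 × 25% = $2,762.50.
Patient responsibility before any cap: $625 + $2,762.50 = $3,387.50.
Cumulative spending $875 + $3,387.50 = $4,262.50 stays under the $6,250 maximum.

$3,387.50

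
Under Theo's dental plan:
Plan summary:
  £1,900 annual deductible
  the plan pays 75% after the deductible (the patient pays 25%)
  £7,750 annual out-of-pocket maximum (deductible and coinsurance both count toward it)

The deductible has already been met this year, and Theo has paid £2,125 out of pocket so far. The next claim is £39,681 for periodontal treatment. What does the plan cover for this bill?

£34,056

The deductible is already satisfied, so the full bill goes to coinsurance.
Coinsurance: £39,681 × 25% = £9,920.25.
Adding £9,920.25 to the £2,125 already spent would give £12,045.25, which exceeds the £7,750 cap; the patient pays just £7,750 − £2,125 = £5,625.
The insurer covers the remainder: £39,681 − £5,625 = £34,056.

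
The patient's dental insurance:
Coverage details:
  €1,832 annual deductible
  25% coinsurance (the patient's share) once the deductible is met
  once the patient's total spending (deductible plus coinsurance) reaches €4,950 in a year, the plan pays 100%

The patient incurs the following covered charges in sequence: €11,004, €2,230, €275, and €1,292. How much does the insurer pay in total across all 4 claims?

#1 (€11,004): €1,832 finishes the deductible; €9,172 goes to coinsurance; coinsurance €9,172 × 25% = €2,293. Patient owes €4,125 (running OOP €4,125). Insurer: €11,004 − €4,125 = €6,879.
#2 (€2,230): deductible met; 25% of €2,230 = €557.50. Patient owes €557.50 (running OOP €4,682.50). Insurer: €2,230 − €557.50 = €1,672.50.
#3 (€275): deductible met; 25% of €275 = €68.75. Cost to patient: €68.75. OOP to date €4,751.25. Insurer: €275 − €68.75 = €206.25.
#4 (€1,292): deductible met; 25% of €1,292 = €323. Adding that to €4,751.25 gives €5,074.25, past the €4,950 cap; patient pays only €4,950 − €4,751.25 = €198.75. Insurer: €1,292 − €198.75 = €1,093.25.
Insurer total: €6,879 + €1,672.50 + €206.25 + €1,093.25 = €9,851.

€9,851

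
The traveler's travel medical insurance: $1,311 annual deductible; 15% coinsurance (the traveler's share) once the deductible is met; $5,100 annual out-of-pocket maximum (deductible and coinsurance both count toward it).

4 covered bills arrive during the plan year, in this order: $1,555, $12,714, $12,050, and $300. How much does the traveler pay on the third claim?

Bill 1, $1,555: $1,311 finishes the deductible; $244 goes to coinsurance; 15% of $244 = $36.60. Cost to traveler: $1,347.60. OOP to date $1,347.60.
Bill 2, $12,714: 15% coinsurance on $12,714 = $1,907.10. Traveler owes $1,907.10 (running OOP $3,254.70).
Bill 3, $12,050: deductible already satisfied, so traveler's share is 15% × $12,050 = $1,807.50. Traveler owes $1,807.50 (running OOP $5,062.20).

$1,807.50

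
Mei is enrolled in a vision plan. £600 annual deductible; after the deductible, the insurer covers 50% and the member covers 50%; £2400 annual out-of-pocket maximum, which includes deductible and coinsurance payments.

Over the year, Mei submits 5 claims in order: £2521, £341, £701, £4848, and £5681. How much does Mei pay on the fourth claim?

#1 (£2521): £600 to deductible, leaving £1921; member's 50% is £960.50. Member owes £1560.50 (running OOP £1560.50).
#2 (£341): deductible already satisfied, so member's share is 50% × £341 = £170.50. Member owes £170.50 (running OOP £1731).
#3 (£701): 50% coinsurance on £701 = £350.50. Member pays £350.50; OOP now £2081.50.
#4 (£4848): deductible already satisfied, so member's share is 50% × £4848 = £2424. That would push OOP to £4505.50, over the £2400 cap, so member pays £2400 − £2081.50 = £318.50.

£318.50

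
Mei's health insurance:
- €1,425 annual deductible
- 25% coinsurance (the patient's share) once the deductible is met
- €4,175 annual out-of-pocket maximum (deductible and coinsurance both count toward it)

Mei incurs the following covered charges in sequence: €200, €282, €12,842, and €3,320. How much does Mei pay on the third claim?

Claim 1 — €200: all of it applies to the deductible. Cost to patient: €200. OOP to date €200.
Claim 2 — €282: fully absorbed by the deductible. Cost to patient: €282. OOP to date €482.
Claim 3 — €12,842: €943 finishes the deductible; €11,899 goes to coinsurance; coinsurance €11,899 × 25% = €2,974.75. Deductible plus coinsurance: €943 + €2,974.75 = €3,917.75. Adding that to €482 gives €4,399.75, past the €4,175 cap; patient pays only €4,175 − €482 = €3,693.

€3,693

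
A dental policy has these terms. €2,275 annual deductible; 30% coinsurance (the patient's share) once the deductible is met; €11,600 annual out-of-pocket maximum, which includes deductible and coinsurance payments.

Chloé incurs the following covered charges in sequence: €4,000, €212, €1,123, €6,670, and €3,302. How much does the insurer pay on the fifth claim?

€2,311.40

Claim 1 — €4,000: €2,275 to deductible, leaving €1,725; 30% of €1,725 = €517.50. Patient pays €2,792.50; OOP now €2,792.50. Insurer: €4,000 − €2,792.50 = €1,207.50.
Claim 2 — €212: deductible already satisfied, so patient's share is 30% × €212 = €63.60. Patient pays €63.60; OOP now €2,856.10. Plan pays €212 − €63.60 = €148.40.
Claim 3 — €1,123: deductible met; 30% of €1,123 = €336.90. Patient owes €336.90 (running OOP €3,193). Insurer: €1,123 − €336.90 = €786.10.
Claim 4 — €6,670: deductible met; 30% of €6,670 = €2,001. Patient owes €2,001 (running OOP €5,194). Insurer: €6,670 − €2,001 = €4,669.
Claim 5 — €3,302: deductible already satisfied, so patient's share is 30% × €3,302 = €990.60. Cost to patient: €990.60. OOP to date €6,184.60. Plan pays €3,302 − €990.60 = €2,311.40.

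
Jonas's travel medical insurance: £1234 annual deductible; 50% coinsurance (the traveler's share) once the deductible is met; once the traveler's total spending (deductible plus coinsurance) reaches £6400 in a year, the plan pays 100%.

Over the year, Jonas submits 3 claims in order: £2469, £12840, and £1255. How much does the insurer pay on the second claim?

£8291.50

Claim 1 — £2469: deductible takes £1234, £1235 remains; 50% of £1235 = £617.50. Traveler pays £1851.50; OOP now £1851.50. Insurer: £2469 − £1851.50 = £617.50.
Claim 2 — £12840: 50% coinsurance on £12840 = £6420. Adding that to £1851.50 gives £8271.50, past the £6400 cap; traveler pays only £6400 − £1851.50 = £4548.50. Insurer: £12840 − £4548.50 = £8291.50.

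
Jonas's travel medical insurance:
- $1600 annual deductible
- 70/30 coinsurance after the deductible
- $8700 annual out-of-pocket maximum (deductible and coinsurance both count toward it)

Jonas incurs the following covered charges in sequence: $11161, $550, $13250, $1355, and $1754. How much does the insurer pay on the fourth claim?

Claim 1 ($11161): $1600 finishes the deductible; $9561 goes to coinsurance; traveler's 30% is $2868.30. Traveler owes $4468.30 (running OOP $4468.30). Insurer: $11161 − $4468.30 = $6692.70.
Claim 2 ($550): deductible already satisfied, so traveler's share is 30% × $550 = $165. Traveler owes $165 (running OOP $4633.30). Insurer: $550 − $165 = $385.
Claim 3 ($13250): deductible met; 30% of $13250 = $3975. Traveler owes $3975 (running OOP $8608.30). Insurer: $13250 − $3975 = $9275.
Claim 4 ($1355): deductible met; 30% of $1355 = $406.50. That would push OOP to $9014.80, over the $8700 cap, so traveler pays $8700 − $8608.30 = $91.70. Insurer: $1355 − $91.70 = $1263.30.

$1263.30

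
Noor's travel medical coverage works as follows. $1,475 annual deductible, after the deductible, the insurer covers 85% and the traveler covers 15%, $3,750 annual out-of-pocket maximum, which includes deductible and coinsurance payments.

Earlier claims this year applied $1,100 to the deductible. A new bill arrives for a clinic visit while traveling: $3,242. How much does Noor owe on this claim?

$1,100 of the $1,475 deductible is already met, leaving $375.
That leaves $3,242 − $375 = $2,867 for coinsurance.
15% of $2,867 = $430.05 falls to the traveler.
So the traveler owes $375 + $430.05 = $805.05 before any cap.
Cumulative spending $1,100 + $805.05 = $1,905.05 stays under the $3,750 maximum.

$805.05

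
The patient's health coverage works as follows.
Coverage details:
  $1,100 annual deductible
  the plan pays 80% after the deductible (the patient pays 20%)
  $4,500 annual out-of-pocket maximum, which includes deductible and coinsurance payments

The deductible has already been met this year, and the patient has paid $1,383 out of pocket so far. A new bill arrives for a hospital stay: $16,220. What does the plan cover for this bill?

$13,103

With the deductible met, the entire $16,220 is subject to coinsurance.
Patient's 20% share of $16,220 is $3,244.
Adding $3,244 to the $1,383 already spent would give $4,627, which exceeds the $4,500 cap; the patient pays just $4,500 − $1,383 = $3,117.
The plan picks up $16,220 − $3,117 = $13,103.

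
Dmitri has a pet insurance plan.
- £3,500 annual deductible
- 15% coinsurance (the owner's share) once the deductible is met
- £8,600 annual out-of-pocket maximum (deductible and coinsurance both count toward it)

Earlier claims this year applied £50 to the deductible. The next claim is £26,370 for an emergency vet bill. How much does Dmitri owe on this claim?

£50 of the £3,500 deductible is already met, leaving £3,450.
The remaining £22,920 (= £26,370 − £3,450) moves to coinsurance.
Owner's 15% share of £22,920 is £3,438.
So the owner owes £3,450 + £3,438 = £6,888 before any cap.
Year-to-date out-of-pocket becomes £50 + £6,888 = £6,938, still under the £8,600 maximum, so no cap applies.

£6,888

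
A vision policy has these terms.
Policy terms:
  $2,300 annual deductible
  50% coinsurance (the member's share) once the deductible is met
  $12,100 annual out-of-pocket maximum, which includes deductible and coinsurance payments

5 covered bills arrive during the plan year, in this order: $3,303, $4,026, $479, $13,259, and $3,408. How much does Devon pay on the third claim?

Claim 1 ($3,303): $2,300 to deductible, leaving $1,003; 50% of $1,003 = $501.50. Cost to member: $2,801.50. OOP to date $2,801.50.
Claim 2 ($4,026): 50% coinsurance on $4,026 = $2,013. Member owes $2,013 (running OOP $4,814.50).
Claim 3 ($479): 50% coinsurance on $479 = $239.50. Member pays $239.50; OOP now $5,054.

$239.50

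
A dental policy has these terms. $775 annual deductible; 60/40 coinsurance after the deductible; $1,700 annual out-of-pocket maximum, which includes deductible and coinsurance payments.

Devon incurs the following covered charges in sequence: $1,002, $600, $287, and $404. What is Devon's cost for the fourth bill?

Bill 1, $1,002: $775 to deductible, leaving $227; patient's 40% is $90.80. Cost to patient: $865.80. OOP to date $865.80.
Bill 2, $600: 40% coinsurance on $600 = $240. Patient owes $240 (running OOP $1,105.80).
Bill 3, $287: deductible met; 40% of $287 = $114.80. Cost to patient: $114.80. OOP to date $1,220.60.
Bill 4, $404: deductible already satisfied, so patient's share is 40% × $404 = $161.60. Patient pays $161.60; OOP now $1,382.20.

$161.60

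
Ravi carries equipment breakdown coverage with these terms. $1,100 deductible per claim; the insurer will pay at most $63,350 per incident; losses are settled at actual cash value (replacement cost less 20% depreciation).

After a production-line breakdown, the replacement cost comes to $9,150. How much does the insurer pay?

$6,220

Actual cash value after 20% depreciation: $9,150 × 80% = $7,320.
Less the $1,100 deductible: $7,320 − $1,100 = $6,220.
$6,220 is within the $63,350 limit, so the insurer pays $6,220.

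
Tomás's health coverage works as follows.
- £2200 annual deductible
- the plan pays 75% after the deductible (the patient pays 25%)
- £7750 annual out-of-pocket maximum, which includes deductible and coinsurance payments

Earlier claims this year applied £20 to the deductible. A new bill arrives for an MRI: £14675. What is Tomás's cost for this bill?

£5303.75

Remaining deductible: £2200 − £20 = £2180.
That leaves £14675 − £2180 = £12495 for coinsurance.
25% of £12495 = £3123.75 falls to the patient.
Patient responsibility before any cap: £2180 + £3123.75 = £5303.75.
Total out-of-pocket so far would be £20 + £5303.75 = £5323.75, below the £7750 cap — no reduction.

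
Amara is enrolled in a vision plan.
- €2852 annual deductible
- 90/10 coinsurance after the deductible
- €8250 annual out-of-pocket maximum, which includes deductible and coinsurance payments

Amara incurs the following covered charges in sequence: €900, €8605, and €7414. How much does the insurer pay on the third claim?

Bill 1, €900: all of it applies to the deductible. Member owes €900 (running OOP €900). Insurer: €900 − €900 = €0.
Bill 2, €8605: deductible takes €1952, €6653 remains; 10% of €6653 = €665.30. Member owes €2617.30 (running OOP €3517.30). Plan pays €8605 − €2617.30 = €5987.70.
Bill 3, €7414: deductible met; 10% of €7414 = €741.40. Member owes €741.40 (running OOP €4258.70). Insurer: €7414 − €741.40 = €6672.60.

€6672.60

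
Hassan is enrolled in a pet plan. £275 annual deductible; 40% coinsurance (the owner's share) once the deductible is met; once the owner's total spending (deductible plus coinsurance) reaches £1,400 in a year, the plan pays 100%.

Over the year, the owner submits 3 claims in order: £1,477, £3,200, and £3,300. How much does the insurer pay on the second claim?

£2,555.80

Claim 1 (£1,477): deductible takes £275, £1,202 remains; owner's 40% is £480.80. Owner owes £755.80 (running OOP £755.80). Insurer: £1,477 − £755.80 = £721.20.
Claim 2 (£3,200): 40% coinsurance on £3,200 = £1,280. That would push OOP to £2,035.80, over the £1,400 cap, so owner pays £1,400 − £755.80 = £644.20. Insurer: £3,200 − £644.20 = £2,555.80.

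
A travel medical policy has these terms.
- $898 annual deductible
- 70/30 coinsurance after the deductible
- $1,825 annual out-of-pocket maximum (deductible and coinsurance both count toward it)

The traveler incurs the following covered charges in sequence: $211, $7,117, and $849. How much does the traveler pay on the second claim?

Bill 1, $211: all of it applies to the deductible. Traveler owes $211 (running OOP $211).
Bill 2, $7,117: $687 finishes the deductible; $6,430 goes to coinsurance; coinsurance $6,430 × 30% = $1,929. Claim cost before the cap: $687 + $1,929 = $2,616. OOP would hit $2,827 > $1,825, so the cap limits the traveler to $1,825 − $211 = $1,614.

$1,614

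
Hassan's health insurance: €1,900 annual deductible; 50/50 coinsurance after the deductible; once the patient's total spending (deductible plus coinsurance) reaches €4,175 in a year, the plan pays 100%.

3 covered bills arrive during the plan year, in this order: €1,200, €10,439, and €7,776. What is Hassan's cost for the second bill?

€2,975

Claim 1 — €1,200: entire amount goes to the deductible. Patient pays €1,200; OOP now €1,200.
Claim 2 — €10,439: €700 to deductible, leaving €9,739; 50% of €9,739 = €4,869.50. Together that's €700 + €4,869.50 = €5,569.50. Adding that to €1,200 gives €6,769.50, past the €4,175 cap; patient pays only €4,175 − €1,200 = €2,975.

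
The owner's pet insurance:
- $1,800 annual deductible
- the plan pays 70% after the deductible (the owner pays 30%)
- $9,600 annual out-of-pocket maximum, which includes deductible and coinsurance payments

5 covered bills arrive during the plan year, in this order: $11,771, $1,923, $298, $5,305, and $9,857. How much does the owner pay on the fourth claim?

Claim 1 — $11,771: $1,800 to deductible, leaving $9,971; 30% of $9,971 = $2,991.30. Owner pays $4,791.30; OOP now $4,791.30.
Claim 2 — $1,923: deductible already satisfied, so owner's share is 30% × $1,923 = $576.90. Cost to owner: $576.90. OOP to date $5,368.20.
Claim 3 — $298: deductible met; 30% of $298 = $89.40. Cost to owner: $89.40. OOP to date $5,457.60.
Claim 4 — $5,305: deductible met; 30% of $5,305 = $1,591.50. Cost to owner: $1,591.50. OOP to date $7,049.10.

$1,591.50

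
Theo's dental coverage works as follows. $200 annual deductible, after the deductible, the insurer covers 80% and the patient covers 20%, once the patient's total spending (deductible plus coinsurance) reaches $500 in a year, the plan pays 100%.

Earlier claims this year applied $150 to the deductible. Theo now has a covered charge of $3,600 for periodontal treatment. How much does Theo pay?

$150 of the $200 deductible is already met, leaving $50.
The remaining $3,550 (= $3,600 − $50) moves to coinsurance.
Coinsurance: $3,550 × 20% = $710.
That puts the patient's cost at $50 + $710 = $760 before any cap.
Adding $760 to the $150 already spent would give $910, which exceeds the $500 cap; the patient pays just $500 − $150 = $350.

$350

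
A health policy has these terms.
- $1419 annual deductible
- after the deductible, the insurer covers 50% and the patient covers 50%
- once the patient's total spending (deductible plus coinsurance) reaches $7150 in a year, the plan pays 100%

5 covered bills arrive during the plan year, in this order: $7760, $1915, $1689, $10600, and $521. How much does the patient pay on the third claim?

$844.50

Claim 1 ($7760): $1419 finishes the deductible; $6341 goes to coinsurance; 50% of $6341 = $3170.50. Cost to patient: $4589.50. OOP to date $4589.50.
Claim 2 ($1915): deductible met; 50% of $1915 = $957.50. Patient owes $957.50 (running OOP $5547).
Claim 3 ($1689): 50% coinsurance on $1689 = $844.50. Patient owes $844.50 (running OOP $6391.50).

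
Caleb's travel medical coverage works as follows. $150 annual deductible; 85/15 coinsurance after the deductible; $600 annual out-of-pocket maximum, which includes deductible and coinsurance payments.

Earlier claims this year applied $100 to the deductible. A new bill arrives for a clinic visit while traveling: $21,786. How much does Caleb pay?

$500

Remaining deductible: $150 − $100 = $50.
The remaining $21,736 (= $21,786 − $50) moves to coinsurance.
Coinsurance: $21,736 × 15% = $3,260.40.
That puts the traveler's cost at $50 + $3,260.40 = $3,310.40 before any cap.
Adding $3,310.40 to the $100 already spent would give $3,410.40, which exceeds the $600 cap; the traveler pays just $600 − $100 = $500.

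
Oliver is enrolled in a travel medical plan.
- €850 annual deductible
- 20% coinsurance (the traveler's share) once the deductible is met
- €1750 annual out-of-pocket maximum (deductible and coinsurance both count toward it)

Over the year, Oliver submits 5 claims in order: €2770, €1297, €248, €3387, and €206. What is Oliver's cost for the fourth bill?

€207

Claim 1 (€2770): deductible takes €850, €1920 remains; coinsurance €1920 × 20% = €384. Traveler owes €1234 (running OOP €1234).
Claim 2 (€1297): deductible met; 20% of €1297 = €259.40. Traveler pays €259.40; OOP now €1493.40.
Claim 3 (€248): deductible already satisfied, so traveler's share is 20% × €248 = €49.60. Cost to traveler: €49.60. OOP to date €1543.
Claim 4 (€3387): 20% coinsurance on €3387 = €677.40. Adding that to €1543 gives €2220.40, past the €1750 cap; traveler pays only €1750 − €1543 = €207.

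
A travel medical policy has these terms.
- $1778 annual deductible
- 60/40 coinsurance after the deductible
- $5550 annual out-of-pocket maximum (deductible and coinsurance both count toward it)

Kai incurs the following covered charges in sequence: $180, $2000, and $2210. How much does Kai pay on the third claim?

$884

#1 ($180): fully absorbed by the deductible. Traveler pays $180; OOP now $180.
#2 ($2000): $1598 to deductible, leaving $402; coinsurance $402 × 40% = $160.80. Traveler pays $1758.80; OOP now $1938.80.
#3 ($2210): deductible met; 40% of $2210 = $884. Traveler pays $884; OOP now $2822.80.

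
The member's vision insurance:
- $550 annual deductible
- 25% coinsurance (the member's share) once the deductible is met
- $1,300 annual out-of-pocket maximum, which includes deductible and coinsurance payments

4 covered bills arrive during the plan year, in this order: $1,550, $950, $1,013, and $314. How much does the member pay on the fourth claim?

$9.25

Claim 1 ($1,550): deductible takes $550, $1,000 remains; 25% of $1,000 = $250. Member owes $800 (running OOP $800).
Claim 2 ($950): deductible already satisfied, so member's share is 25% × $950 = $237.50. Cost to member: $237.50. OOP to date $1,037.50.
Claim 3 ($1,013): 25% coinsurance on $1,013 = $253.25. Member pays $253.25; OOP now $1,290.75.
Claim 4 ($314): deductible already satisfied, so member's share is 25% × $314 = $78.50. Adding that to $1,290.75 gives $1,369.25, past the $1,300 cap; member pays only $1,300 − $1,290.75 = $9.25.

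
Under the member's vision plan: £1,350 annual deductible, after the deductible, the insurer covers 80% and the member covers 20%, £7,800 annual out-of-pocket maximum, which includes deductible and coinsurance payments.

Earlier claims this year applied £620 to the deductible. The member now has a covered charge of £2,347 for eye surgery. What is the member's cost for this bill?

£620 of the £1,350 deductible is already met, leaving £730.
That leaves £2,347 − £730 = £1,617 for coinsurance.
20% of £1,617 = £323.40 falls to the member.
Member responsibility before any cap: £730 + £323.40 = £1,053.40.
Cumulative spending £620 + £1,053.40 = £1,673.40 stays under the £7,800 maximum.

£1,053.40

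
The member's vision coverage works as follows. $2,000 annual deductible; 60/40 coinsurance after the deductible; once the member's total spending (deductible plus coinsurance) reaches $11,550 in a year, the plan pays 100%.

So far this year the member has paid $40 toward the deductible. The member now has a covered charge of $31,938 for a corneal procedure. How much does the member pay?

$11,510

$40 of the $2,000 deductible is already met, leaving $1,960.
That leaves $31,938 − $1,960 = $29,978 for coinsurance.
Member's 40% share of $29,978 is $11,991.20.
So the member owes $1,960 + $11,991.20 = $13,951.20 before any cap.
That would bring total out-of-pocket to $13,991.20, past the $11,550 cap. The member is capped at $11,550 − $40 = $11,510 on this claim.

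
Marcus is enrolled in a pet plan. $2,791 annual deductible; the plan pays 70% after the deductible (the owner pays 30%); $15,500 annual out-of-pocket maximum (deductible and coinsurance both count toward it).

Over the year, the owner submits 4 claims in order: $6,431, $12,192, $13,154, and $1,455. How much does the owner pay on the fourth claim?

$436.50

#1 ($6,431): $2,791 to deductible, leaving $3,640; coinsurance $3,640 × 30% = $1,092. Owner pays $3,883; OOP now $3,883.
#2 ($12,192): deductible already satisfied, so owner's share is 30% × $12,192 = $3,657.60. Cost to owner: $3,657.60. OOP to date $7,540.60.
#3 ($13,154): 30% coinsurance on $13,154 = $3,946.20. Owner owes $3,946.20 (running OOP $11,486.80).
#4 ($1,455): deductible met; 30% of $1,455 = $436.50. Cost to owner: $436.50. OOP to date $11,923.30.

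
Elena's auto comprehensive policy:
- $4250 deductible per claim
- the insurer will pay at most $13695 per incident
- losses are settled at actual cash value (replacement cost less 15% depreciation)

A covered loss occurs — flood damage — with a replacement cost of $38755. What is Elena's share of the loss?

Depreciate 15%: the covered value is $38755 × 0.85 = $32941.75.
Subtract the deductible: $32941.75 − $4250 = $28691.75.
The $13695 per-incident cap binds; insurer pays $13695.
Out of pocket: $38755 − $13695 = $25060.

$25060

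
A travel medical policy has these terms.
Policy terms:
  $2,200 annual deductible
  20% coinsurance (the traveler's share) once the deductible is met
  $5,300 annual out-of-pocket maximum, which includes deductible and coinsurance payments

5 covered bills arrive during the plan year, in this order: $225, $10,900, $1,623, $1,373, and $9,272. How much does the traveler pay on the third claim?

$324.60

Claim 1 ($225): fully absorbed by the deductible. Cost to traveler: $225. OOP to date $225.
Claim 2 ($10,900): $1,975 to deductible, leaving $8,925; 20% of $8,925 = $1,785. Cost to traveler: $3,760. OOP to date $3,985.
Claim 3 ($1,623): deductible met; 20% of $1,623 = $324.60. Cost to traveler: $324.60. OOP to date $4,309.60.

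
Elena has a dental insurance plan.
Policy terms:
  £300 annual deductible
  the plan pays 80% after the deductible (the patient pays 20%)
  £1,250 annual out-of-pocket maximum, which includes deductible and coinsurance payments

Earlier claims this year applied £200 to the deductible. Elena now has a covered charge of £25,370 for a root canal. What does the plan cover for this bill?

£24,320

Remaining deductible: £300 − £200 = £100.
The remaining £25,270 (= £25,370 − £100) moves to coinsurance.
Patient's 20% share of £25,270 is £5,054.
Patient responsibility before any cap: £100 + £5,054 = £5,154.
That would bring total out-of-pocket to £5,354, past the £1,250 cap. The patient is capped at £1,250 − £200 = £1,050 on this claim.
The plan picks up £25,370 − £1,050 = £24,320.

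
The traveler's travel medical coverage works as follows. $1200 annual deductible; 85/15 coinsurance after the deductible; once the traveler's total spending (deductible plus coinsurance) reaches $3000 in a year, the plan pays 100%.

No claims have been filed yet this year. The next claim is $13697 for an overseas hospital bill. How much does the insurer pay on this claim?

$10697

Deductible not yet touched, so the first $1200 of the bill goes to the deductible.
The remaining $12497 (= $13697 − $1200) moves to coinsurance.
Traveler's 15% share of $12497 is $1874.55.
So the traveler owes $1200 + $1874.55 = $3074.55 before any cap.
That would bring total out-of-pocket to $3074.55, past the $3000 cap. The traveler is capped at $3000 − $0 = $3000 on this claim.
The insurer covers the remainder: $13697 − $3000 = $10697.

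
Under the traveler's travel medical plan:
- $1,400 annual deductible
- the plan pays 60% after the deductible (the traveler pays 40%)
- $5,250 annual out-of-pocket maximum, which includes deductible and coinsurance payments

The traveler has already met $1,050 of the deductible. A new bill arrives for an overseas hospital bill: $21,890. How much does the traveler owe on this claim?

$4,200

Remaining deductible: $1,400 − $1,050 = $350.
After the $350 deductible portion, $21,890 − $350 = $21,540 is subject to coinsurance.
Traveler's 40% share of $21,540 is $8,616.
That puts the traveler's cost at $350 + $8,616 = $8,966 before any cap.
Adding $8,966 to the $1,050 already spent would give $10,016, which exceeds the $5,250 cap; the traveler pays just $5,250 − $1,050 = $4,200.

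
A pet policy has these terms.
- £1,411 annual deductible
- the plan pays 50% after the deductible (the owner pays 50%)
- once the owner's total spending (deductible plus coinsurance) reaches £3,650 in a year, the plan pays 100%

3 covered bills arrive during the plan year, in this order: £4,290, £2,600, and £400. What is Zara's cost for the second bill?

£799.50

Claim 1 (£4,290): £1,411 to deductible, leaving £2,879; owner's 50% is £1,439.50. Owner pays £2,850.50; OOP now £2,850.50.
Claim 2 (£2,600): deductible met; 50% of £2,600 = £1,300. Adding that to £2,850.50 gives £4,150.50, past the £3,650 cap; owner pays only £3,650 − £2,850.50 = £799.50.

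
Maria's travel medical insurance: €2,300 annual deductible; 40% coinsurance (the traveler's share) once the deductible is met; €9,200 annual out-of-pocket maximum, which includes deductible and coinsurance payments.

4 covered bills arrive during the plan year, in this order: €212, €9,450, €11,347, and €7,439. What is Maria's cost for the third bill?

#1 (€212): fully absorbed by the deductible. Traveler owes €212 (running OOP €212).
#2 (€9,450): €2,088 to deductible, leaving €7,362; coinsurance €7,362 × 40% = €2,944.80. Traveler owes €5,032.80 (running OOP €5,244.80).
#3 (€11,347): deductible met; 40% of €11,347 = €4,538.80. Adding that to €5,244.80 gives €9,783.60, past the €9,200 cap; traveler pays only €9,200 − €5,244.80 = €3,955.20.

€3,955.20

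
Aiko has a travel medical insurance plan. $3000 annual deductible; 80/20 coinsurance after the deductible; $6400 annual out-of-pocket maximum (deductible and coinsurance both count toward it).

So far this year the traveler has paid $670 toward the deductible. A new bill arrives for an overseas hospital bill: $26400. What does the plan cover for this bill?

Remaining deductible: $3000 − $670 = $2330.
The remaining $24070 (= $26400 − $2330) moves to coinsurance.
Traveler's 20% share of $24070 is $4814.
Traveler responsibility before any cap: $2330 + $4814 = $7144.
Adding $7144 to the $670 already spent would give $7814, which exceeds the $6400 cap; the traveler pays just $6400 − $670 = $5730.
The insurer covers the remainder: $26400 − $5730 = $20670.

$20670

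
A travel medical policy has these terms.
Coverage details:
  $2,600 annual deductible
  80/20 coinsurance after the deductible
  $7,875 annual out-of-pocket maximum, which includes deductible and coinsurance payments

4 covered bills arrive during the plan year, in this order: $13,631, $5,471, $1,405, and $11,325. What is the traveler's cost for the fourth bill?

$1,693.60

Claim 1 — $13,631: deductible takes $2,600, $11,031 remains; traveler's 20% is $2,206.20. Traveler owes $4,806.20 (running OOP $4,806.20).
Claim 2 — $5,471: deductible already satisfied, so traveler's share is 20% × $5,471 = $1,094.20. Traveler pays $1,094.20; OOP now $5,900.40.
Claim 3 — $1,405: deductible already satisfied, so traveler's share is 20% × $1,405 = $281. Traveler owes $281 (running OOP $6,181.40).
Claim 4 — $11,325: deductible met; 20% of $11,325 = $2,265. That would push OOP to $8,446.40, over the $7,875 cap, so traveler pays $7,875 − $6,181.40 = $1,693.60.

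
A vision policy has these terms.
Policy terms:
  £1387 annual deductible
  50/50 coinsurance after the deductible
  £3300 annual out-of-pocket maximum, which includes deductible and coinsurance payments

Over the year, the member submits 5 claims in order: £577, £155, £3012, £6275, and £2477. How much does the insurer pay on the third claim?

Bill 1, £577: entire amount goes to the deductible. Cost to member: £577. OOP to date £577. Plan pays £577 − £577 = £0.
Bill 2, £155: fully absorbed by the deductible. Member pays £155; OOP now £732. Plan pays £155 − £155 = £0.
Bill 3, £3012: deductible takes £655, £2357 remains; member's 50% is £1178.50. Member pays £1833.50; OOP now £2565.50. Insurer: £3012 − £1833.50 = £1178.50.

£1178.50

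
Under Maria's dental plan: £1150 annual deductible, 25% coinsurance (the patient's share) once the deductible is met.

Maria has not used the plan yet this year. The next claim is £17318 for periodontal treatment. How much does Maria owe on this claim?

£5192

Nothing has been paid toward the £1150 deductible, so the first £1150 of this charge is applied there.
That leaves £17318 − £1150 = £16168 for coinsurance.
25% of £16168 = £4042 falls to the patient.
So the patient owes £1150 + £4042 = £5192.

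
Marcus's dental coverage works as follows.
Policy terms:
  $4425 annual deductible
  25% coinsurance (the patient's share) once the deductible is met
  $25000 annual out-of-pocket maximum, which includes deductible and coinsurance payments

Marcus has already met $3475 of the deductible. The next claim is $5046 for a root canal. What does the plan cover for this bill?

Deductible still to meet: $4425 − $3475 = $950.
That leaves $5046 − $950 = $4096 for coinsurance.
Coinsurance: $4096 × 25% = $1024.
So the patient owes $950 + $1024 = $1974 before any cap.
Total out-of-pocket so far would be $3475 + $1974 = $5449, below the $25000 cap — no reduction.
The plan picks up $5046 − $1974 = $3072.

$3072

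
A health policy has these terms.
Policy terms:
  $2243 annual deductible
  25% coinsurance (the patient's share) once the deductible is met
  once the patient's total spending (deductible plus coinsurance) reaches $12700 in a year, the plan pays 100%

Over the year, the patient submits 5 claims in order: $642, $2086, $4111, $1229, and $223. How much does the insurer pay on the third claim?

$3083.25

Bill 1, $642: fully absorbed by the deductible. Patient pays $642; OOP now $642. Insurer: $642 − $642 = $0.
Bill 2, $2086: $1601 finishes the deductible; $485 goes to coinsurance; coinsurance $485 × 25% = $121.25. Cost to patient: $1722.25. OOP to date $2364.25. Insurer: $2086 − $1722.25 = $363.75.
Bill 3, $4111: 25% coinsurance on $4111 = $1027.75. Cost to patient: $1027.75. OOP to date $3392. Plan pays $4111 − $1027.75 = $3083.25.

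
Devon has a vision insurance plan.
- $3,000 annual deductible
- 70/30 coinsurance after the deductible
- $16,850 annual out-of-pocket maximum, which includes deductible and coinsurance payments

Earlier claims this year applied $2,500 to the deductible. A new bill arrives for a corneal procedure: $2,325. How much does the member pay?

Remaining deductible: $3,000 − $2,500 = $500.
After the $500 deductible portion, $2,325 − $500 = $1,825 is subject to coinsurance.
30% of $1,825 = $547.50 falls to the member.
Member responsibility before any cap: $500 + $547.50 = $1,047.50.
Cumulative spending $2,500 + $1,047.50 = $3,547.50 stays under the $16,850 maximum.

$1,047.50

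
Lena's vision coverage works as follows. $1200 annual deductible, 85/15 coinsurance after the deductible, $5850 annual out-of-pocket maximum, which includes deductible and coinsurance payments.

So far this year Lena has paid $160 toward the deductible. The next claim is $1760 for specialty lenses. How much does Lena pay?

Deductible still to meet: $1200 − $160 = $1040.
After the $1040 deductible portion, $1760 − $1040 = $720 is subject to coinsurance.
15% of $720 = $108 falls to the member.
Member responsibility before any cap: $1040 + $108 = $1148.
Total out-of-pocket so far would be $160 + $1148 = $1308, below the $5850 cap — no reduction.

$1148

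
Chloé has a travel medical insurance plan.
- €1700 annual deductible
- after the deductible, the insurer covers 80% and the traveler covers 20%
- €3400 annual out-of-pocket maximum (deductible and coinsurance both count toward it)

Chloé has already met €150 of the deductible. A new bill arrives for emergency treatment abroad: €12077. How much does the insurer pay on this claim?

€150 of the €1700 deductible is already met, leaving €1550.
The remaining €10527 (= €12077 − €1550) moves to coinsurance.
Traveler's 20% share of €10527 is €2105.40.
Traveler responsibility before any cap: €1550 + €2105.40 = €3655.40.
That would bring total out-of-pocket to €3805.40, past the €3400 cap. The traveler is capped at €3400 − €150 = €3250 on this claim.
Insurer pays the balance: €12077 − €3250 = €8827.

€8827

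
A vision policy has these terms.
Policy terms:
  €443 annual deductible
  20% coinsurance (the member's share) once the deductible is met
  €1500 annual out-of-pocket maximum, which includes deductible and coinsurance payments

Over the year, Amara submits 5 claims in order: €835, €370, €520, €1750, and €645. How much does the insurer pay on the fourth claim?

€1400

#1 (€835): €443 to deductible, leaving €392; 20% of €392 = €78.40. Cost to member: €521.40. OOP to date €521.40. Plan pays €835 − €521.40 = €313.60.
#2 (€370): 20% coinsurance on €370 = €74. Cost to member: €74. OOP to date €595.40. Plan pays €370 − €74 = €296.
#3 (€520): 20% coinsurance on €520 = €104. Member owes €104 (running OOP €699.40). Insurer: €520 − €104 = €416.
#4 (€1750): deductible met; 20% of €1750 = €350. Member pays €350; OOP now €1049.40. Insurer: €1750 − €350 = €1400.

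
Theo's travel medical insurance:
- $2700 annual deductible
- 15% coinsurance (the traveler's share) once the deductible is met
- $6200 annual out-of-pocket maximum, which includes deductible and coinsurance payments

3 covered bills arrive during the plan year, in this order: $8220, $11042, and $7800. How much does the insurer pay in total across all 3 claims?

$20862

Claim 1 ($8220): $2700 to deductible, leaving $5520; 15% of $5520 = $828. Traveler pays $3528; OOP now $3528. Plan pays $8220 − $3528 = $4692.
Claim 2 ($11042): 15% coinsurance on $11042 = $1656.30. Traveler owes $1656.30 (running OOP $5184.30). Plan pays $11042 − $1656.30 = $9385.70.
Claim 3 ($7800): deductible already satisfied, so traveler's share is 15% × $7800 = $1170. OOP would hit $6354.30 > $6200, so the cap limits the traveler to $6200 − $5184.30 = $1015.70. Insurer: $7800 − $1015.70 = $6784.30.
Insurer total: $4692 + $9385.70 + $6784.30 = $20862.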